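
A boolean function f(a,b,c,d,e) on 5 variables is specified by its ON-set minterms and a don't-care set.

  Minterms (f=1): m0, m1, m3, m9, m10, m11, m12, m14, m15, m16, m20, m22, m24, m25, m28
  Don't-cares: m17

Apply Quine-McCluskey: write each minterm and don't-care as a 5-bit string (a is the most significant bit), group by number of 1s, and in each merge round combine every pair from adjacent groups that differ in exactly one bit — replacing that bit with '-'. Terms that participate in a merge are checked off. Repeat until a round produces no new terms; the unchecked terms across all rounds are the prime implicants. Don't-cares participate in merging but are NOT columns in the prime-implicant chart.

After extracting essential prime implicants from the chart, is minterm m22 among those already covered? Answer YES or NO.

Round 0: 00000✓ 00001✓ 00011✓ 01001✓ 01010✓ 01011✓ 01100✓ 01110✓ 01111✓ 10000✓ 10001✓ 10100✓ 10110✓ 11000✓ 11001✓ 11100✓
Round 1: -0000✓ -0001✓ -1001✓ -1100 0-001✓ 0-011✓ 000-1✓ 0000-✓ 01-10✓ 01-11✓ 010-1✓ 0101-✓ 011-0 0111-✓ 1-000✓ 1-001✓ 1-100✓ 10-00✓ 1000-✓ 101-0 11-00✓ 1100-✓
Round 2: --001 -000- 0-0-1 01-1- 1--00 1-00-
PIs = {--001, -000-, -1100, 0-0-1, 01-1-, 011-0, 1--00, 1-00-, 101-0}
Coverage chart:
  m0: -000- ←essential
  m1: --001,-000-,0-0-1
  m3: 0-0-1 ←essential
  m9: --001,0-0-1
  m10: 01-1- ←essential
  m11: 0-0-1,01-1-
  m12: -1100,011-0
  m14: 01-1-,011-0
  m15: 01-1- ←essential
  m16: -000-,1--00,1-00-
  m20: 1--00,101-0
  m22: 101-0 ←essential
  m24: 1--00,1-00-
  m25: --001,1-00-
  m28: -1100,1--00
Essential: -000-, 0-0-1, 01-1-, 101-0

YES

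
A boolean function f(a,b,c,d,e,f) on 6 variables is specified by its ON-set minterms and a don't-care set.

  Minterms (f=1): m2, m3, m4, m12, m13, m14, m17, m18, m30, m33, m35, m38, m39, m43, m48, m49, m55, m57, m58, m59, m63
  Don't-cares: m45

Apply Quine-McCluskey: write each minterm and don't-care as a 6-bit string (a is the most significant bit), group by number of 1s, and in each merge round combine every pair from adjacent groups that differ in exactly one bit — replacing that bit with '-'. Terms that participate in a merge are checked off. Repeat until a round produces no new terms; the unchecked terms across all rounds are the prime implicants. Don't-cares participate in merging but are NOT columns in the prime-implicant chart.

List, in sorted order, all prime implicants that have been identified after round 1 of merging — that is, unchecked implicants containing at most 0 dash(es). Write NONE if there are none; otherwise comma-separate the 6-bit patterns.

[col 0] 000010*, 000011*, 000100*, 001100*, 001101*, 001110*, 010001*, 010010*, 011110*, 100001*, 100011*, 100110*, 100111*, 101011*, 101101*, 110000*, 110001*, 110111*, 111001*, 111010*, 111011*, 111111*
[col 1] -00011, -01101, -10001, 0-0010, 0-1110, 00-100, 00001-, 0011-0, 00110-, 1-0001, 1-0111, 1-1011, 10-011, 100-11, 1000-1, 10011-, 11-001, 11-111, 11000-, 111-11, 1110-1, 11101-
Prime implicants: -00011, -01101, -10001, 0-0010, 0-1110, 00-100, 00001-, 0011-0, 00110-, 1-0001, 1-0111, 1-1011, 10-011, 100-11, 1000-1, 10011-, 11-001, 11-111, 11000-, 111-11, 1110-1, 11101-

NONE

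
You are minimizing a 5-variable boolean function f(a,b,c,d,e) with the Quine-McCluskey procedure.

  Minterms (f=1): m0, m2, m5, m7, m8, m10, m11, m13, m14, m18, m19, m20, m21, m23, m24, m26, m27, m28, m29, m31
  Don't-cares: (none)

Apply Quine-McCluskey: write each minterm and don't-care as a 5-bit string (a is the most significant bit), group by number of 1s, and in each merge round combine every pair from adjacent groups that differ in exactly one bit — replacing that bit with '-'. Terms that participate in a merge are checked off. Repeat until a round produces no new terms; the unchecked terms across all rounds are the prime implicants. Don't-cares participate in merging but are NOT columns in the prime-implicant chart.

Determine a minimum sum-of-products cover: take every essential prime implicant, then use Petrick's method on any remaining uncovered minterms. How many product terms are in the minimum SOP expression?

9

[col 0] 00000*, 00010*, 00101*, 00111*, 01000*, 01010*, 01011*, 01101*, 01110*, 10010*, 10011*, 10100*, 10101*, 10111*, 11000*, 11010*, 11011*, 11100*, 11101*, 11111*
[col 1] -0010*, -0101*, -0111*, -1000*, -1010*, -1011*, -1101*, 0-000*, 0-010*, 0-101*, 000-0*, 001-1*, 01-10, 010-0*, 0101-*, 1-010*, 1-011*, 1-100*, 1-101*, 1-111*, 10-11*, 1001-*, 101-1*, 1010-*, 11-00, 11-11*, 110-0*, 1101-*, 111-1*, 1110-*
[col 2] --010, --101, -01-1, -10-0, -101-, 0-0-0, 1--11, 1-01-, 1-1-1, 1-10-
Prime implicants: --010, --101, -01-1, -10-0, -101-, 0-0-0, 01-10, 1--11, 1-01-, 1-1-1, 1-10-, 11-00
PI chart (minterm → PIs covering it):
  0 | 0-0-0  (sole → essential)
  2 | --010,0-0-0
  5 | --101,-01-1
  7 | -01-1  (sole → essential)
  8 | -10-0,0-0-0
  10 | --010,-10-0,-101-,0-0-0,01-10
  11 | -101-  (sole → essential)
  13 | --101  (sole → essential)
  14 | 01-10  (sole → essential)
  18 | --010,1-01-
  19 | 1--11,1-01-
  20 | 1-10-  (sole → essential)
  21 | --101,-01-1,1-1-1,1-10-
  23 | -01-1,1--11,1-1-1
  24 | -10-0,11-00
  26 | --010,-10-0,-101-,1-01-
  27 | -101-,1--11,1-01-
  28 | 1-10-,11-00
  29 | --101,1-1-1,1-10-
  31 | 1--11,1-1-1
Essential prime implicants: --101, -01-1, -101-, 0-0-0, 01-10, 1-10-
Petrick residual → --010, -10-0, 1--11
Minimum SOP uses 9 PIs: c'de' + cd'e + b'ce + bc'e' + bc'd + a'c'e' + a'bde' + ade + acd'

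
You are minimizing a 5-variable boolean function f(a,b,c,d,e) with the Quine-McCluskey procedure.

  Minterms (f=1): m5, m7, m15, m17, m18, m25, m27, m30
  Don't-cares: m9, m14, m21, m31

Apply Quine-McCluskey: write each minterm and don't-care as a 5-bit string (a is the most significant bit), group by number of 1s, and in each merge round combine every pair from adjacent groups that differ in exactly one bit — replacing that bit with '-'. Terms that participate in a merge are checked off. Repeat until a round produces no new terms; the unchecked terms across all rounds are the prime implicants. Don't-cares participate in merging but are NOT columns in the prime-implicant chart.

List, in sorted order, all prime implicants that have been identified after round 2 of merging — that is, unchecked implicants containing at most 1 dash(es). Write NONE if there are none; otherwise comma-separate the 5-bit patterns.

size-2^0 implicants → 00101(✓)  00111(✓)  01001(✓)  01110(✓)  01111(✓)  10001(✓)  10010  10101(✓)  11001(✓)  11011(✓)  11110(✓)  11111(✓)
size-2^1 implicants → -0101  -1001  -1110(✓)  -1111(✓)  0-111  001-1  0111-(✓)  1-001  10-01  11-11  110-1  1111-(✓)
size-2^2 implicants → -111-
Unchecked terms (primes): -0101, -1001, -111-, 0-111, 001-1, 1-001, 10-01, 10010, 11-11, 110-1

-0101, -1001, 0-111, 001-1, 1-001, 10-01, 10010, 11-11, 110-1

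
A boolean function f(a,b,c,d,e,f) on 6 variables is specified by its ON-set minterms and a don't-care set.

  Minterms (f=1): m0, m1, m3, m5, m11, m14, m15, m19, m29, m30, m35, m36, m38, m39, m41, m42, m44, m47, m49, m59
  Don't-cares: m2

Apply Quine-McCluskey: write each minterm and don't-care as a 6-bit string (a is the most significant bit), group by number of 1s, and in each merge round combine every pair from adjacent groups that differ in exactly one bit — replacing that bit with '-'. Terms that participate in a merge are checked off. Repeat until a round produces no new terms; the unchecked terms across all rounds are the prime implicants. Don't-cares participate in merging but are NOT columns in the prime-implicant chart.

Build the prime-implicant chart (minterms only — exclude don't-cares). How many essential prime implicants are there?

10

[col 0] 000000*, 000001*, 000010*, 000011*, 000101*, 001011*, 001110*, 001111*, 010011*, 011101, 011110*, 100011*, 100100*, 100110*, 100111*, 101001, 101010, 101100*, 101111*, 110001, 111011
[col 1] -00011, -01111, 0-0011, 0-1110, 00-011, 000-01, 0000-0*, 0000-1*, 00000-*, 00001-*, 001-11, 00111-, 10-100, 10-111, 100-11, 1001-0, 10011-
[col 2] 0000--
Prime implicants: -00011, -01111, 0-0011, 0-1110, 00-011, 000-01, 0000--, 001-11, 00111-, 011101, 10-100, 10-111, 100-11, 1001-0, 10011-, 101001, 101010, 110001, 111011
PI chart (minterm → PIs covering it):
  0 | 0000--  (sole → essential)
  1 | 000-01,0000--
  3 | -00011,0-0011,00-011,0000--
  5 | 000-01  (sole → essential)
  11 | 00-011,001-11
  14 | 0-1110,00111-
  15 | -01111,001-11,00111-
  19 | 0-0011  (sole → essential)
  29 | 011101  (sole → essential)
  30 | 0-1110  (sole → essential)
  35 | -00011,100-11
  36 | 10-100,1001-0
  38 | 1001-0,10011-
  39 | 10-111,100-11,10011-
  41 | 101001  (sole → essential)
  42 | 101010  (sole → essential)
  44 | 10-100  (sole → essential)
  47 | -01111,10-111
  49 | 110001  (sole → essential)
  59 | 111011  (sole → essential)
Essential prime implicants: 0-0011, 0-1110, 000-01, 0000--, 011101, 10-100, 101001, 101010, 110001, 111011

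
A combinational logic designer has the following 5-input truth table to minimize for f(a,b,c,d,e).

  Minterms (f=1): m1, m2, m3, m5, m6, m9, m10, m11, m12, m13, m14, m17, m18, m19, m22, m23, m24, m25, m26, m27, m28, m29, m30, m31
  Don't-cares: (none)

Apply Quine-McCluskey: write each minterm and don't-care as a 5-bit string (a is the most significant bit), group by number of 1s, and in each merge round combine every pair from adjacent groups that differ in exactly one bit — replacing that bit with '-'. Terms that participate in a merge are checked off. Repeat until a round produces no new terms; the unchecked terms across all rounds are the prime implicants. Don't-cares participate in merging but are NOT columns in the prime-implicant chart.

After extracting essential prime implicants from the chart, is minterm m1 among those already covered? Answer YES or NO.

YES

Round 0: 00001✓ 00010✓ 00011✓ 00101✓ 00110✓ 01001✓ 01010✓ 01011✓ 01100✓ 01101✓ 01110✓ 10001✓ 10010✓ 10011✓ 10110✓ 10111✓ 11000✓ 11001✓ 11010✓ 11011✓ 11100✓ 11101✓ 11110✓ 11111✓
Round 1: -0001✓ -0010✓ -0011✓ -0110✓ -1001✓ -1010✓ -1011✓ -1100✓ -1101✓ -1110✓ 0-001✓ 0-010✓ 0-011✓ 0-101✓ 0-110✓ 00-01✓ 00-10✓ 000-1✓ 0001-✓ 01-01✓ 01-10✓ 010-1✓ 0101-✓ 011-0✓ 0110-✓ 1-001✓ 1-010✓ 1-011✓ 1-110✓ 1-111✓ 10-10✓ 10-11✓ 100-1✓ 1001-✓ 1011-✓ 11-00✓ 11-01✓ 11-10✓ 11-11✓ 110-0✓ 110-1✓ 1100-✓ 1101-✓ 111-0✓ 111-1✓ 1110-✓ 1111-✓
Round 2: --001✓ --010✓ --011✓ --110✓ -0-10✓ -00-1✓ -001-✓ -1-01 -1-10✓ -10-1✓ -101-✓ -11-0 -110- 0--01 0--10✓ 0-0-1✓ 0-01-✓ 1--10✓ 1--11✓ 1-0-1✓ 1-01-✓ 1-11-✓ 10-1-✓ 11--0✓ 11--1✓ 11-0-✓ 11-1-✓ 110--✓ 111--✓
Round 3: ---10 --0-1 --01- 1--1- 11---
PIs = {---10, --0-1, --01-, -1-01, -11-0, -110-, 0--01, 1--1-, 11---}
Coverage chart:
  m1: --0-1,0--01
  m2: ---10,--01-
  m3: --0-1,--01-
  m5: 0--01 ←essential
  m6: ---10 ←essential
  m9: --0-1,-1-01,0--01
  m10: ---10,--01-
  m11: --0-1,--01-
  m12: -11-0,-110-
  m13: -1-01,-110-,0--01
  m14: ---10,-11-0
  m17: --0-1 ←essential
  m18: ---10,--01-,1--1-
  m19: --0-1,--01-,1--1-
  m22: ---10,1--1-
  m23: 1--1- ←essential
  m24: 11--- ←essential
  m25: --0-1,-1-01,11---
  m26: ---10,--01-,1--1-,11---
  m27: --0-1,--01-,1--1-,11---
  m28: -11-0,-110-,11---
  m29: -1-01,-110-,11---
  m30: ---10,-11-0,1--1-,11---
  m31: 1--1-,11---
Essential: ---10, --0-1, 0--01, 1--1-, 11---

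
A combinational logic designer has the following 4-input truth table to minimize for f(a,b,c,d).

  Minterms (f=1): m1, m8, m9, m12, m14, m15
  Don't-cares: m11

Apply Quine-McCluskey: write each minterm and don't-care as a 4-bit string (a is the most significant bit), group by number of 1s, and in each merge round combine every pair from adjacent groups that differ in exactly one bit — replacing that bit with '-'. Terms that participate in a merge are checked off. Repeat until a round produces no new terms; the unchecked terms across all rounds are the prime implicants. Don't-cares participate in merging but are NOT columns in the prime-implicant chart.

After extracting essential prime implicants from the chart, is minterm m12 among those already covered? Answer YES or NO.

NO

size-2^0 implicants → 0001(✓)  1000(✓)  1001(✓)  1011(✓)  1100(✓)  1110(✓)  1111(✓)
size-2^1 implicants → -001  1-00  1-11  10-1  100-  11-0  111-
Unchecked terms (primes): -001, 1-00, 1-11, 10-1, 100-, 11-0, 111-
Minterm coverage:
  m1 ⊆ -001 [E]
  m8 ⊆ 1-00,100-
  m9 ⊆ -001,10-1,100-
  m12 ⊆ 1-00,11-0
  m14 ⊆ 11-0,111-
  m15 ⊆ 1-11,111-
E = {-001}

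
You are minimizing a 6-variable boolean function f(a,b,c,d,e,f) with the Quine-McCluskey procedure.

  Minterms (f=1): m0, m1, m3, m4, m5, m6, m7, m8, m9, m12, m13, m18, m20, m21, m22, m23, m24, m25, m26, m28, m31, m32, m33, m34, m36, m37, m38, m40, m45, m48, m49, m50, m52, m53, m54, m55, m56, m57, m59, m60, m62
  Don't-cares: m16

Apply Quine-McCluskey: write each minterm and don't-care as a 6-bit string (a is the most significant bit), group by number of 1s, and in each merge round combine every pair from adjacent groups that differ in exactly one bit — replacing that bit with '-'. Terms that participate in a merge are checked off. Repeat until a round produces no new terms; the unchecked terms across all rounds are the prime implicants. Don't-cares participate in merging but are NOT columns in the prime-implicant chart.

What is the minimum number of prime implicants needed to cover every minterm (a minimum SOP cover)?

size-2^0 implicants → 000000(✓)  000001(✓)  000011(✓)  000100(✓)  000101(✓)  000110(✓)  000111(✓)  001000(✓)  001001(✓)  001100(✓)  001101(✓)  010000(✓)  010010(✓)  010100(✓)  010101(✓)  010110(✓)  010111(✓)  011000(✓)  011001(✓)  011010(✓)  011100(✓)  011111(✓)  100000(✓)  100001(✓)  100010(✓)  100100(✓)  100101(✓)  100110(✓)  101000(✓)  101101(✓)  110000(✓)  110001(✓)  110010(✓)  110100(✓)  110101(✓)  110110(✓)  110111(✓)  111000(✓)  111001(✓)  111011(✓)  111100(✓)  111110(✓)
size-2^1 implicants → -00000(✓)  -00001(✓)  -00100(✓)  -00101(✓)  -00110(✓)  -01000(✓)  -01101(✓)  -10000(✓)  -10010(✓)  -10100(✓)  -10101(✓)  -10110(✓)  -10111(✓)  -11000(✓)  -11001(✓)  -11100(✓)  0-0000(✓)  0-0100(✓)  0-0101(✓)  0-0110(✓)  0-0111(✓)  0-1000(✓)  0-1001(✓)  0-1100(✓)  00-000(✓)  00-001(✓)  00-100(✓)  00-101(✓)  000-00(✓)  000-01(✓)  000-11(✓)  0000-1(✓)  00000-(✓)  0001-0(✓)  0001-1(✓)  00010-(✓)  00011-(✓)  001-00(✓)  001-01(✓)  00100-(✓)  00110-(✓)  01-000(✓)  01-010(✓)  01-100(✓)  01-111  010-00(✓)  010-10(✓)  0100-0(✓)  0101-0(✓)  0101-1(✓)  01010-(✓)  01011-(✓)  011-00(✓)  0110-0(✓)  01100-(✓)  1-0000(✓)  1-0001(✓)  1-0010(✓)  1-0100(✓)  1-0101(✓)  1-0110(✓)  1-1000(✓)  10-000(✓)  10-101(✓)  100-00(✓)  100-01(✓)  100-10(✓)  1000-0(✓)  10000-(✓)  1001-0(✓)  10010-(✓)  11-000(✓)  11-001(✓)  11-100(✓)  11-110(✓)  110-00(✓)  110-01(✓)  110-10(✓)  1100-0(✓)  11000-(✓)  1101-0(✓)  1101-1(✓)  11010-(✓)  11011-(✓)  111-00(✓)  1110-1  11100-(✓)  1111-0(✓)
size-2^2 implicants → --0000(✓)  --0100(✓)  --0101(✓)  --0110(✓)  --1000(✓)  -0-000(✓)  -0-101  -00-00(✓)  -00-01(✓)  -0000-(✓)  -001-0(✓)  -0010-(✓)  -1-000(✓)  -1-100(✓)  -10-00(✓)  -10-10(✓)  -100-0(✓)  -101-0(✓)  -101-1(✓)  -1010-(✓)  -1011-(✓)  -11-00(✓)  -1100-  0--000(✓)  0--100(✓)  0-0-00(✓)  0-01-0(✓)  0-01-1(✓)  0-010-(✓)  0-011-(✓)  0-1-00(✓)  0-100-  00--00(✓)  00--01(✓)  00-00-(✓)  00-10-(✓)  000--1  000-0-(✓)  0001--(✓)  001-0-(✓)  01--00(✓)  01-0-0  010--0(✓)  0101--(✓)  1--000(✓)  1-0-00(✓)  1-0-01(✓)  1-0-10(✓)  1-00-0(✓)  1-000-(✓)  1-01-0(✓)  1-010-(✓)  100--0(✓)  100-0-(✓)  11--00(✓)  11-00-  11-1-0  110--0(✓)  110-0-(✓)  1101--(✓)
size-2^3 implicants → ---000  --0-00  --01-0  --010-  -00-0-  -1--00  -10--0  -101--  0---00  0-01--  00--0-  1-0--0  1-0-0-
Unchecked terms (primes): ---000, --0-00, --01-0, --010-, -0-101, -00-0-, -1--00, -10--0, -101--, -1100-, 0---00, 0-01--, 0-100-, 00--0-, 000--1, 01-0-0, 01-111, 1-0--0, 1-0-0-, 11-00-, 11-1-0, 1110-1
Minterm coverage:
  m0 ⊆ ---000,--0-00,-00-0-,0---00,00--0-
  m1 ⊆ -00-0-,00--0-,000--1
  m3 ⊆ 000--1 [E]
  m4 ⊆ --0-00,--01-0,--010-,-00-0-,0---00,0-01--,00--0-
  m5 ⊆ --010-,-0-101,-00-0-,0-01--,00--0-,000--1
  m6 ⊆ --01-0,0-01--
  m7 ⊆ 0-01--,000--1
  m8 ⊆ ---000,0---00,0-100-,00--0-
  m9 ⊆ 0-100-,00--0-
  m12 ⊆ 0---00,00--0-
  m13 ⊆ -0-101,00--0-
  m18 ⊆ -10--0,01-0-0
  m20 ⊆ --0-00,--01-0,--010-,-1--00,-10--0,-101--,0---00,0-01--
  m21 ⊆ --010-,-101--,0-01--
  m22 ⊆ --01-0,-10--0,-101--,0-01--
  m23 ⊆ -101--,0-01--,01-111
  m24 ⊆ ---000,-1--00,-1100-,0---00,0-100-,01-0-0
  m25 ⊆ -1100-,0-100-
  m26 ⊆ 01-0-0 [E]
  m28 ⊆ -1--00,0---00
  m31 ⊆ 01-111 [E]
  m32 ⊆ ---000,--0-00,-00-0-,1-0--0,1-0-0-
  m33 ⊆ -00-0-,1-0-0-
  m34 ⊆ 1-0--0 [E]
  m36 ⊆ --0-00,--01-0,--010-,-00-0-,1-0--0,1-0-0-
  m37 ⊆ --010-,-0-101,-00-0-,1-0-0-
  m38 ⊆ --01-0,1-0--0
  m40 ⊆ ---000 [E]
  m45 ⊆ -0-101 [E]
  m48 ⊆ ---000,--0-00,-1--00,-10--0,1-0--0,1-0-0-,11-00-
  m49 ⊆ 1-0-0-,11-00-
  m50 ⊆ -10--0,1-0--0
  m52 ⊆ --0-00,--01-0,--010-,-1--00,-10--0,-101--,1-0--0,1-0-0-,11-1-0
  m53 ⊆ --010-,-101--,1-0-0-
  m54 ⊆ --01-0,-10--0,-101--,1-0--0,11-1-0
  m55 ⊆ -101-- [E]
  m56 ⊆ ---000,-1--00,-1100-,11-00-
  m57 ⊆ -1100-,11-00-,1110-1
  m59 ⊆ 1110-1 [E]
  m60 ⊆ -1--00,11-1-0
  m62 ⊆ 11-1-0 [E]
E = {---000, -0-101, -101--, 000--1, 01-0-0, 01-111, 1-0--0, 11-1-0, 1110-1}
Petrick residual → --01-0, 0---00, 0-100-, 1-0-0-
Cover = d'e'f' + c'df' + b'de'f + bc'd + a'e'f' + a'cd'e' + a'b'c'f + a'bd'f' + a'bdef + ac'f' + ac'e' + abdf' + abcd'f  |cover|=13

13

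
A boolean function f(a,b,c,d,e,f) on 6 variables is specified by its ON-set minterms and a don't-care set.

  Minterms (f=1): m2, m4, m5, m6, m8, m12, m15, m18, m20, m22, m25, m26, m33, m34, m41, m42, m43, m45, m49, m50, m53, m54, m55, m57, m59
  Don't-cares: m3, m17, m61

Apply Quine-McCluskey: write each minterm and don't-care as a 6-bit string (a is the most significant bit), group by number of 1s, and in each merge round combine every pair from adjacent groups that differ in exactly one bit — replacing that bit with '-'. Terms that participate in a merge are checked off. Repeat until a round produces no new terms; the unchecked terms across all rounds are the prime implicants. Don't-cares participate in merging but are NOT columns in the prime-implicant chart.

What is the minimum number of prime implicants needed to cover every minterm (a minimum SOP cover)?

Round 0: 000010✓ 000011✓ 000100✓ 000101✓ 000110✓ 001000✓ 001100✓ 001111 010001✓ 010010✓ 010100✓ 010110✓ 011001✓ 011010✓ 100001✓ 100010✓ 101001✓ 101010✓ 101011✓ 101101✓ 110001✓ 110010✓ 110101✓ 110110✓ 110111✓ 111001✓ 111011✓ 111101✓
Round 1: -00010✓ -10001✓ -10010✓ -10110✓ -11001✓ 0-0010✓ 0-0100✓ 0-0110✓ 00-100 000-10✓ 00001- 0001-0✓ 00010- 001-00 01-001✓ 01-010 010-10✓ 0101-0✓ 1-0001✓ 1-0010✓ 1-1001✓ 1-1011✓ 1-1101✓ 10-001✓ 10-010 101-01✓ 1010-1✓ 10101- 11-001✓ 11-101✓ 110-01✓ 110-10✓ 1101-1 11011- 111-01✓ 1110-1✓
Round 2: --0010 -1-001 -10-10 0-0-10 0-01-0 1--001 1-1-01 1-10-1 11--01
PIs = {--0010, -1-001, -10-10, 0-0-10, 0-01-0, 00-100, 00001-, 00010-, 001-00, 001111, 01-010, 1--001, 1-1-01, 1-10-1, 10-010, 10101-, 11--01, 1101-1, 11011-}
Coverage chart:
  m2: --0010,0-0-10,00001-
  m4: 0-01-0,00-100,00010-
  m5: 00010- ←essential
  m6: 0-0-10,0-01-0
  m8: 001-00 ←essential
  m12: 00-100,001-00
  m15: 001111 ←essential
  m18: --0010,-10-10,0-0-10,01-010
  m20: 0-01-0 ←essential
  m22: -10-10,0-0-10,0-01-0
  m25: -1-001 ←essential
  m26: 01-010 ←essential
  m33: 1--001 ←essential
  m34: --0010,10-010
  m41: 1--001,1-1-01,1-10-1
  m42: 10-010,10101-
  m43: 1-10-1,10101-
  m45: 1-1-01 ←essential
  m49: -1-001,1--001,11--01
  m50: --0010,-10-10
  m53: 11--01,1101-1
  m54: -10-10,11011-
  m55: 1101-1,11011-
  m57: -1-001,1--001,1-1-01,1-10-1,11--01
  m59: 1-10-1 ←essential
Essential: -1-001, 0-01-0, 00010-, 001-00, 001111, 01-010, 1--001, 1-1-01, 1-10-1
Petrick residual → --0010, -10-10, 10-010, 1101-1
Min cover (13 terms): c'd'ef' + bd'e'f + bc'ef' + a'c'df' + a'b'c'de' + a'b'ce'f' + a'b'cdef + a'bd'ef' + ad'e'f + ace'f + acd'f + ab'd'ef' + abc'df

13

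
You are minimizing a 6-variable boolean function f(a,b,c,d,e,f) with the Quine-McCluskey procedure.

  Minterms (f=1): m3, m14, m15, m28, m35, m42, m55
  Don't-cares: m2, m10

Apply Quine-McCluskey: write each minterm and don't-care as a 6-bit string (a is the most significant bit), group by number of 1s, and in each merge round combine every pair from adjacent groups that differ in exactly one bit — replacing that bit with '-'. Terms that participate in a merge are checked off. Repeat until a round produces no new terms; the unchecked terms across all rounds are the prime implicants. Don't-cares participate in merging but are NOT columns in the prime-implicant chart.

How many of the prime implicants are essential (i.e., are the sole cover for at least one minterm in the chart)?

size-2^0 implicants → 000010(✓)  000011(✓)  001010(✓)  001110(✓)  001111(✓)  011100  100011(✓)  101010(✓)  110111
size-2^1 implicants → -00011  -01010  00-010  00001-  001-10  00111-
Unchecked terms (primes): -00011, -01010, 00-010, 00001-, 001-10, 00111-, 011100, 110111
Minterm coverage:
  m3 ⊆ -00011,00001-
  m14 ⊆ 001-10,00111-
  m15 ⊆ 00111- [E]
  m28 ⊆ 011100 [E]
  m35 ⊆ -00011 [E]
  m42 ⊆ -01010 [E]
  m55 ⊆ 110111 [E]
E = {-00011, -01010, 00111-, 011100, 110111}

5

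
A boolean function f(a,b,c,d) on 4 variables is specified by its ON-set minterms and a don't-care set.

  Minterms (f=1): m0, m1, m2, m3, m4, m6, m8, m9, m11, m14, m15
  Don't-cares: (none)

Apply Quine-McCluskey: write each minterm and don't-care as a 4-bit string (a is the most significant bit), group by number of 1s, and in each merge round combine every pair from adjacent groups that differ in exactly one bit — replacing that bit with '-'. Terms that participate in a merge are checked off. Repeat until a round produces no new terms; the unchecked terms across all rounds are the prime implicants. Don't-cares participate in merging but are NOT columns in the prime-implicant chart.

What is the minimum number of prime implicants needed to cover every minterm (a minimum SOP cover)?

[col 0] 0000*, 0001*, 0010*, 0011*, 0100*, 0110*, 1000*, 1001*, 1011*, 1110*, 1111*
[col 1] -000*, -001*, -011*, -110, 0-00*, 0-10*, 00-0*, 00-1*, 000-*, 001-*, 01-0*, 1-11, 10-1*, 100-*, 111-
[col 2] -0-1, -00-, 0--0, 00--
Prime implicants: -0-1, -00-, -110, 0--0, 00--, 1-11, 111-
PI chart (minterm → PIs covering it):
  0 | -00-,0--0,00--
  1 | -0-1,-00-,00--
  2 | 0--0,00--
  3 | -0-1,00--
  4 | 0--0  (sole → essential)
  6 | -110,0--0
  8 | -00-  (sole → essential)
  9 | -0-1,-00-
  11 | -0-1,1-11
  14 | -110,111-
  15 | 1-11,111-
Essential prime implicants: -00-, 0--0
Petrick residual → -0-1, 111-
Minimum SOP uses 4 PIs: b'd + b'c' + a'd' + abc

4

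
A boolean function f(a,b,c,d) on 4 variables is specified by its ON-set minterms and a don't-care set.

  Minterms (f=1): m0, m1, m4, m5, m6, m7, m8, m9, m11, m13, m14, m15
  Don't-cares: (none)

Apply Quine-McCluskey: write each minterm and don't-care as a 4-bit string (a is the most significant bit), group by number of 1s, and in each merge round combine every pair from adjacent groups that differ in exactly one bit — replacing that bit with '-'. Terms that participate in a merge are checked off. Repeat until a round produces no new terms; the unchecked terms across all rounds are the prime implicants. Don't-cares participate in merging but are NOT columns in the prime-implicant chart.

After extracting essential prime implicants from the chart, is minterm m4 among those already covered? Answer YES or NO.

NO

size-2^0 implicants → 0000(✓)  0001(✓)  0100(✓)  0101(✓)  0110(✓)  0111(✓)  1000(✓)  1001(✓)  1011(✓)  1101(✓)  1110(✓)  1111(✓)
size-2^1 implicants → -000(✓)  -001(✓)  -101(✓)  -110(✓)  -111(✓)  0-00(✓)  0-01(✓)  000-(✓)  01-0(✓)  01-1(✓)  010-(✓)  011-(✓)  1-01(✓)  1-11(✓)  10-1(✓)  100-(✓)  11-1(✓)  111-(✓)
size-2^2 implicants → --01  -00-  -1-1  -11-  0-0-  01--  1--1
Unchecked terms (primes): --01, -00-, -1-1, -11-, 0-0-, 01--, 1--1
Minterm coverage:
  m0 ⊆ -00-,0-0-
  m1 ⊆ --01,-00-,0-0-
  m4 ⊆ 0-0-,01--
  m5 ⊆ --01,-1-1,0-0-,01--
  m6 ⊆ -11-,01--
  m7 ⊆ -1-1,-11-,01--
  m8 ⊆ -00- [E]
  m9 ⊆ --01,-00-,1--1
  m11 ⊆ 1--1 [E]
  m13 ⊆ --01,-1-1,1--1
  m14 ⊆ -11- [E]
  m15 ⊆ -1-1,-11-,1--1
E = {-00-, -11-, 1--1}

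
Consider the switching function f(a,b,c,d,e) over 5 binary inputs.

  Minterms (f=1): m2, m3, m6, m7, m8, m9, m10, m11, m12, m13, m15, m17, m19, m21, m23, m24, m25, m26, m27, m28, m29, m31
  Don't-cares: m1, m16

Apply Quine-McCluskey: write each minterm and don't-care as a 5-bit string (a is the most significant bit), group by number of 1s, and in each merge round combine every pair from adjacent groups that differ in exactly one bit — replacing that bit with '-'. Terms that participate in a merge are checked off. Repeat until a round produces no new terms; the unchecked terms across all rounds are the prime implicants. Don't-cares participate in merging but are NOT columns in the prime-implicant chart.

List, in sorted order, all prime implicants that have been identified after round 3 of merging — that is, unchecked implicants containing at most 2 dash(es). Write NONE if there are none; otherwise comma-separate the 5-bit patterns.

0-01-, 00-1-, 1-00-

Round 0: 00001✓ 00010✓ 00011✓ 00110✓ 00111✓ 01000✓ 01001✓ 01010✓ 01011✓ 01100✓ 01101✓ 01111✓ 10000✓ 10001✓ 10011✓ 10101✓ 10111✓ 11000✓ 11001✓ 11010✓ 11011✓ 11100✓ 11101✓ 11111✓
Round 1: -0001✓ -0011✓ -0111✓ -1000✓ -1001✓ -1010✓ -1011✓ -1100✓ -1101✓ -1111✓ 0-001✓ 0-010✓ 0-011✓ 0-111✓ 00-10✓ 00-11✓ 000-1✓ 0001-✓ 0011-✓ 01-00✓ 01-01✓ 01-11✓ 010-0✓ 010-1✓ 0100-✓ 0101-✓ 011-1✓ 0110-✓ 1-000✓ 1-001✓ 1-011✓ 1-101✓ 1-111✓ 10-01✓ 10-11✓ 100-1✓ 1000-✓ 101-1✓ 11-00✓ 11-01✓ 11-11✓ 110-0✓ 110-1✓ 1100-✓ 1101-✓ 111-1✓ 1110-✓
Round 2: --001✓ --011✓ --111✓ -0-11✓ -00-1✓ -1-00✓ -1-01✓ -1-11✓ -10-0✓ -10-1✓ -100-✓ -101-✓ -11-1✓ -110-✓ 0--11✓ 0-0-1✓ 0-01- 00-1- 01--1✓ 01-0-✓ 010--✓ 1--01✓ 1--11✓ 1-0-1✓ 1-00- 1-1-1✓ 10--1✓ 11--1✓ 11-0-✓ 110--✓
Round 3: ---11 --0-1 -1--1 -1-0- -10-- 1---1
PIs = {---11, --0-1, -1--1, -1-0-, -10--, 0-01-, 00-1-, 1---1, 1-00-}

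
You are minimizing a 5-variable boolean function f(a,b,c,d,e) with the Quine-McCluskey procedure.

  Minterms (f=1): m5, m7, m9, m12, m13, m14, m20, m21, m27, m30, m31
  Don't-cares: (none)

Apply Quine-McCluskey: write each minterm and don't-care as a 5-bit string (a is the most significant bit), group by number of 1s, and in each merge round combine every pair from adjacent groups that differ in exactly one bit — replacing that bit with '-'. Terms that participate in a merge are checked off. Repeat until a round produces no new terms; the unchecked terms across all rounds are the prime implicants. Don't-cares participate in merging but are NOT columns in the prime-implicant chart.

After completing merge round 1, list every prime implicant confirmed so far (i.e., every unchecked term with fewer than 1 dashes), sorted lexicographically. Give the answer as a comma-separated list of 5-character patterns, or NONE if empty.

Round 0: 00101✓ 00111✓ 01001✓ 01100✓ 01101✓ 01110✓ 10100✓ 10101✓ 11011✓ 11110✓ 11111✓
Round 1: -0101 -1110 0-101 001-1 01-01 011-0 0110- 1010- 11-11 1111-
PIs = {-0101, -1110, 0-101, 001-1, 01-01, 011-0, 0110-, 1010-, 11-11, 1111-}

NONE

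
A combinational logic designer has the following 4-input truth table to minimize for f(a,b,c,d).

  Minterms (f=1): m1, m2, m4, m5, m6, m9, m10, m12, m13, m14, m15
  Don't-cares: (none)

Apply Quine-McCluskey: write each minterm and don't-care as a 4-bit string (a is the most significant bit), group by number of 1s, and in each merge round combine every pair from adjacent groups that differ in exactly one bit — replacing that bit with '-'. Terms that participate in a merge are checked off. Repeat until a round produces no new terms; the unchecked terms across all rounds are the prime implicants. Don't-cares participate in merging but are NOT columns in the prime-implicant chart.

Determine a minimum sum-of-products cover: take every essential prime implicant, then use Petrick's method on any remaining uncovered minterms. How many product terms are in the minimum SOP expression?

[col 0] 0001*, 0010*, 0100*, 0101*, 0110*, 1001*, 1010*, 1100*, 1101*, 1110*, 1111*
[col 1] -001*, -010*, -100*, -101*, -110*, 0-01*, 0-10*, 01-0*, 010-*, 1-01*, 1-10*, 11-0*, 11-1*, 110-*, 111-*
[col 2] --01, --10, -1-0, -10-, 11--
Prime implicants: --01, --10, -1-0, -10-, 11--
PI chart (minterm → PIs covering it):
  1 | --01  (sole → essential)
  2 | --10  (sole → essential)
  4 | -1-0,-10-
  5 | --01,-10-
  6 | --10,-1-0
  9 | --01  (sole → essential)
  10 | --10  (sole → essential)
  12 | -1-0,-10-,11--
  13 | --01,-10-,11--
  14 | --10,-1-0,11--
  15 | 11--  (sole → essential)
Essential prime implicants: --01, --10, 11--
Petrick residual → -1-0
Minimum SOP uses 4 PIs: c'd + cd' + bd' + ab

4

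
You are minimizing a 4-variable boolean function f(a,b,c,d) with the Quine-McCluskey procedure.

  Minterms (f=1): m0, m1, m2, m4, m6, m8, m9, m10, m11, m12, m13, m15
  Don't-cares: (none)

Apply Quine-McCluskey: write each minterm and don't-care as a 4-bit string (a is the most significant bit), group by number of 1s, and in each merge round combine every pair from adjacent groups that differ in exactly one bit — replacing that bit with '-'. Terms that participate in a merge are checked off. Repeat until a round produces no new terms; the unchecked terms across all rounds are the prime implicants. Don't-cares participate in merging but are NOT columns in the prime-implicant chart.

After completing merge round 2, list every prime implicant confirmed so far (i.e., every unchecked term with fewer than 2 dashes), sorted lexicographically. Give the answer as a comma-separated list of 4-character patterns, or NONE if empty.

NONE

size-2^0 implicants → 0000(✓)  0001(✓)  0010(✓)  0100(✓)  0110(✓)  1000(✓)  1001(✓)  1010(✓)  1011(✓)  1100(✓)  1101(✓)  1111(✓)
size-2^1 implicants → -000(✓)  -001(✓)  -010(✓)  -100(✓)  0-00(✓)  0-10(✓)  00-0(✓)  000-(✓)  01-0(✓)  1-00(✓)  1-01(✓)  1-11(✓)  10-0(✓)  10-1(✓)  100-(✓)  101-(✓)  11-1(✓)  110-(✓)
size-2^2 implicants → --00  -0-0  -00-  0--0  1--1  1-0-  10--
Unchecked terms (primes): --00, -0-0, -00-, 0--0, 1--1, 1-0-, 10--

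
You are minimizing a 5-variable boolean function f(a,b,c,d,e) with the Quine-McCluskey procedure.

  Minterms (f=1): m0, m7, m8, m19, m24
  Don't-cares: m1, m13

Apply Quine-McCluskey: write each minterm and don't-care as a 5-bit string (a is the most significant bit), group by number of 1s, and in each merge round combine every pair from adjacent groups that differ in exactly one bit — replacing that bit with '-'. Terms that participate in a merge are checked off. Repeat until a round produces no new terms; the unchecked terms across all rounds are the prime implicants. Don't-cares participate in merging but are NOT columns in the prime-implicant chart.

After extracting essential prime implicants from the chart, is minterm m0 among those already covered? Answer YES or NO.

NO

[col 0] 00000*, 00001*, 00111, 01000*, 01101, 10011, 11000*
[col 1] -1000, 0-000, 0000-
Prime implicants: -1000, 0-000, 0000-, 00111, 01101, 10011
PI chart (minterm → PIs covering it):
  0 | 0-000,0000-
  7 | 00111  (sole → essential)
  8 | -1000,0-000
  19 | 10011  (sole → essential)
  24 | -1000  (sole → essential)
Essential prime implicants: -1000, 00111, 10011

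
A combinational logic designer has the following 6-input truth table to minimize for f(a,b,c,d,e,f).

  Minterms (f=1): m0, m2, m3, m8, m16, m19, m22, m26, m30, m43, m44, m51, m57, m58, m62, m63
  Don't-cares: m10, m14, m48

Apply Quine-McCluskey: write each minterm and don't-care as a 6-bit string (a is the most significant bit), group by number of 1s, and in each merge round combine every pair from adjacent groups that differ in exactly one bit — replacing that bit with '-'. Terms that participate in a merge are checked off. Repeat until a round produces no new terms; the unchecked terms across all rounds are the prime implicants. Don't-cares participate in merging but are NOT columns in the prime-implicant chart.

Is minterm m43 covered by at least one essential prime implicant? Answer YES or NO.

YES

size-2^0 implicants → 000000(✓)  000010(✓)  000011(✓)  001000(✓)  001010(✓)  001110(✓)  010000(✓)  010011(✓)  010110(✓)  011010(✓)  011110(✓)  101011  101100  110000(✓)  110011(✓)  111001  111010(✓)  111110(✓)  111111(✓)
size-2^1 implicants → -10000  -10011  -11010(✓)  -11110(✓)  0-0000  0-0011  0-1010(✓)  0-1110(✓)  00-000(✓)  00-010(✓)  0000-0(✓)  00001-  001-10(✓)  0010-0(✓)  01-110  011-10(✓)  111-10(✓)  11111-
size-2^2 implicants → -11-10  0-1-10  00-0-0
Unchecked terms (primes): -10000, -10011, -11-10, 0-0000, 0-0011, 0-1-10, 00-0-0, 00001-, 01-110, 101011, 101100, 111001, 11111-
Minterm coverage:
  m0 ⊆ 0-0000,00-0-0
  m2 ⊆ 00-0-0,00001-
  m3 ⊆ 0-0011,00001-
  m8 ⊆ 00-0-0 [E]
  m16 ⊆ -10000,0-0000
  m19 ⊆ -10011,0-0011
  m22 ⊆ 01-110 [E]
  m26 ⊆ -11-10,0-1-10
  m30 ⊆ -11-10,0-1-10,01-110
  m43 ⊆ 101011 [E]
  m44 ⊆ 101100 [E]
  m51 ⊆ -10011 [E]
  m57 ⊆ 111001 [E]
  m58 ⊆ -11-10 [E]
  m62 ⊆ -11-10,11111-
  m63 ⊆ 11111- [E]
E = {-10011, -11-10, 00-0-0, 01-110, 101011, 101100, 111001, 11111-}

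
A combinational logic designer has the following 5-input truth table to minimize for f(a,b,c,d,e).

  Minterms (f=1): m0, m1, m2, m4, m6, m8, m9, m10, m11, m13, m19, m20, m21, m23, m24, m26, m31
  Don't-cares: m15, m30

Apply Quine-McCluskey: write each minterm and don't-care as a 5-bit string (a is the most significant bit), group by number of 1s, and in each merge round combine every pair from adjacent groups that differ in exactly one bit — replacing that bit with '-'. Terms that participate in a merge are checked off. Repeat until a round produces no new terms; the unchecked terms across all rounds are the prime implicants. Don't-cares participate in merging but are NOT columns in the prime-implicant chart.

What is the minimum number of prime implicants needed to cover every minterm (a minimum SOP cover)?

7

size-2^0 implicants → 00000(✓)  00001(✓)  00010(✓)  00100(✓)  00110(✓)  01000(✓)  01001(✓)  01010(✓)  01011(✓)  01101(✓)  01111(✓)  10011(✓)  10100(✓)  10101(✓)  10111(✓)  11000(✓)  11010(✓)  11110(✓)  11111(✓)
size-2^1 implicants → -0100  -1000(✓)  -1010(✓)  -1111  0-000(✓)  0-001(✓)  0-010(✓)  00-00(✓)  00-10(✓)  000-0(✓)  0000-(✓)  001-0(✓)  01-01(✓)  01-11(✓)  010-0(✓)  010-1(✓)  0100-(✓)  0101-(✓)  011-1(✓)  1-111  10-11  101-1  1010-  11-10  110-0(✓)  1111-
size-2^2 implicants → -10-0  0-0-0  0-00-  00--0  01--1  010--
Unchecked terms (primes): -0100, -10-0, -1111, 0-0-0, 0-00-, 00--0, 01--1, 010--, 1-111, 10-11, 101-1, 1010-, 11-10, 1111-
Minterm coverage:
  m0 ⊆ 0-0-0,0-00-,00--0
  m1 ⊆ 0-00- [E]
  m2 ⊆ 0-0-0,00--0
  m4 ⊆ -0100,00--0
  m6 ⊆ 00--0 [E]
  m8 ⊆ -10-0,0-0-0,0-00-,010--
  m9 ⊆ 0-00-,01--1,010--
  m10 ⊆ -10-0,0-0-0,010--
  m11 ⊆ 01--1,010--
  m13 ⊆ 01--1 [E]
  m19 ⊆ 10-11 [E]
  m20 ⊆ -0100,1010-
  m21 ⊆ 101-1,1010-
  m23 ⊆ 1-111,10-11,101-1
  m24 ⊆ -10-0 [E]
  m26 ⊆ -10-0,11-10
  m31 ⊆ -1111,1-111,1111-
E = {-10-0, 0-00-, 00--0, 01--1, 10-11}
Petrick residual → -1111, 1010-
Cover = bc'e' + bcde + a'c'd' + a'b'e' + a'be + ab'de + ab'cd'  |cover|=7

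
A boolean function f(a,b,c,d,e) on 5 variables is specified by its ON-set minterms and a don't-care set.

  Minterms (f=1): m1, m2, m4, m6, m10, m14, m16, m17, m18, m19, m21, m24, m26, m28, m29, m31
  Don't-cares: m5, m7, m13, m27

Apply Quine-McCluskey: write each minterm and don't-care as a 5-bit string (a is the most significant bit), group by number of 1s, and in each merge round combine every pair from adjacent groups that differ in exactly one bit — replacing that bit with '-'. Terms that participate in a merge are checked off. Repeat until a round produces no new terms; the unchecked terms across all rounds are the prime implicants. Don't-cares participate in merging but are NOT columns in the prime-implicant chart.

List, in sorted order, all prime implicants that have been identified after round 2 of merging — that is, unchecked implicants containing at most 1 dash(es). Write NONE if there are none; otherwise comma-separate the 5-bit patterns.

Round 0: 00001✓ 00010✓ 00100✓ 00101✓ 00110✓ 00111✓ 01010✓ 01101✓ 01110✓ 10000✓ 10001✓ 10010✓ 10011✓ 10101✓ 11000✓ 11010✓ 11011✓ 11100✓ 11101✓ 11111✓
Round 1: -0001✓ -0010✓ -0101✓ -1010✓ -1101✓ 0-010✓ 0-101✓ 0-110✓ 00-01✓ 00-10✓ 001-0✓ 001-1✓ 0010-✓ 0011-✓ 01-10✓ 1-000✓ 1-010✓ 1-011✓ 1-101✓ 10-01✓ 100-0✓ 100-1✓ 1000-✓ 1001-✓ 11-00 11-11 110-0✓ 1101-✓ 111-1 1110-
Round 2: --010 --101 -0-01 0--10 001-- 1-0-0 1-01- 100--
PIs = {--010, --101, -0-01, 0--10, 001--, 1-0-0, 1-01-, 100--, 11-00, 11-11, 111-1, 1110-}

11-00, 11-11, 111-1, 1110-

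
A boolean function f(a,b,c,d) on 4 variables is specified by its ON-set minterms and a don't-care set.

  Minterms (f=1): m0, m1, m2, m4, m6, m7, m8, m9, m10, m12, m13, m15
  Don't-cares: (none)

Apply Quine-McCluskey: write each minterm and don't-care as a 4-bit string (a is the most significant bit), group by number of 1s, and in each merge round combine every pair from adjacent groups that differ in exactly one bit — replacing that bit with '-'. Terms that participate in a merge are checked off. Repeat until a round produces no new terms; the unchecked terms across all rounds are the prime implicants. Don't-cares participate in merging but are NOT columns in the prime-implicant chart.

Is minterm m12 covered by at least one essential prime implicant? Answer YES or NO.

size-2^0 implicants → 0000(✓)  0001(✓)  0010(✓)  0100(✓)  0110(✓)  0111(✓)  1000(✓)  1001(✓)  1010(✓)  1100(✓)  1101(✓)  1111(✓)
size-2^1 implicants → -000(✓)  -001(✓)  -010(✓)  -100(✓)  -111  0-00(✓)  0-10(✓)  00-0(✓)  000-(✓)  01-0(✓)  011-  1-00(✓)  1-01(✓)  10-0(✓)  100-(✓)  11-1  110-(✓)
size-2^2 implicants → --00  -0-0  -00-  0--0  1-0-
Unchecked terms (primes): --00, -0-0, -00-, -111, 0--0, 011-, 1-0-, 11-1
Minterm coverage:
  m0 ⊆ --00,-0-0,-00-,0--0
  m1 ⊆ -00- [E]
  m2 ⊆ -0-0,0--0
  m4 ⊆ --00,0--0
  m6 ⊆ 0--0,011-
  m7 ⊆ -111,011-
  m8 ⊆ --00,-0-0,-00-,1-0-
  m9 ⊆ -00-,1-0-
  m10 ⊆ -0-0 [E]
  m12 ⊆ --00,1-0-
  m13 ⊆ 1-0-,11-1
  m15 ⊆ -111,11-1
E = {-0-0, -00-}

NO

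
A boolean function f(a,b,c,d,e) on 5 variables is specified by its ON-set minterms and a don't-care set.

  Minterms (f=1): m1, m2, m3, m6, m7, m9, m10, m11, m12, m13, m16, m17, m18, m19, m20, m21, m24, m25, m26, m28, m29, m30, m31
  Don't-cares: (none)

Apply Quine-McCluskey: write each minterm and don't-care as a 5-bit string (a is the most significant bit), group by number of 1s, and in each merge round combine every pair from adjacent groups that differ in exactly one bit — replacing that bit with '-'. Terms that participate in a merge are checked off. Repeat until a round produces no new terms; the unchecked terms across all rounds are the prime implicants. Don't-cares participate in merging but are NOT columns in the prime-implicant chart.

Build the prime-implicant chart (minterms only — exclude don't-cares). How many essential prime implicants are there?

4

Round 0: 00001✓ 00010✓ 00011✓ 00110✓ 00111✓ 01001✓ 01010✓ 01011✓ 01100✓ 01101✓ 10000✓ 10001✓ 10010✓ 10011✓ 10100✓ 10101✓ 11000✓ 11001✓ 11010✓ 11100✓ 11101✓ 11110✓ 11111✓
Round 1: -0001✓ -0010✓ -0011✓ -1001✓ -1010✓ -1100✓ -1101✓ 0-001✓ 0-010✓ 0-011✓ 00-10✓ 00-11✓ 000-1✓ 0001-✓ 0011-✓ 01-01✓ 010-1✓ 0101-✓ 0110-✓ 1-000✓ 1-001✓ 1-010✓ 1-100✓ 1-101✓ 10-00✓ 10-01✓ 100-0✓ 100-1✓ 1000-✓ 1001-✓ 1010-✓ 11-00✓ 11-01✓ 11-10✓ 110-0✓ 1100-✓ 111-0✓ 111-1✓ 1110-✓ 1111-✓
Round 2: --001 --010 -00-1 -001- -1-01 -110- 0-0-1 0-01- 00-1- 1--00✓ 1--01✓ 1-0-0 1-00-✓ 1-10-✓ 10-0-✓ 100-- 11--0 11-0-✓ 111--
Round 3: 1--0-
PIs = {--001, --010, -00-1, -001-, -1-01, -110-, 0-0-1, 0-01-, 00-1-, 1--0-, 1-0-0, 100--, 11--0, 111--}
Coverage chart:
  m1: --001,-00-1,0-0-1
  m2: --010,-001-,0-01-,00-1-
  m3: -00-1,-001-,0-0-1,0-01-,00-1-
  m6: 00-1- ←essential
  m7: 00-1- ←essential
  m9: --001,-1-01,0-0-1
  m10: --010,0-01-
  m11: 0-0-1,0-01-
  m12: -110- ←essential
  m13: -1-01,-110-
  m16: 1--0-,1-0-0,100--
  m17: --001,-00-1,1--0-,100--
  m18: --010,-001-,1-0-0,100--
  m19: -00-1,-001-,100--
  m20: 1--0- ←essential
  m21: 1--0- ←essential
  m24: 1--0-,1-0-0,11--0
  m25: --001,-1-01,1--0-
  m26: --010,1-0-0,11--0
  m28: -110-,1--0-,11--0,111--
  m29: -1-01,-110-,1--0-,111--
  m30: 11--0,111--
  m31: 111-- ←essential
Essential: -110-, 00-1-, 1--0-, 111--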